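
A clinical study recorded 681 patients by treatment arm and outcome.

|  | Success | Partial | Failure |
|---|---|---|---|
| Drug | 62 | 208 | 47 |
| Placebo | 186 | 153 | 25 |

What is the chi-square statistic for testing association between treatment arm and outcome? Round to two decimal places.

74.21

Row totals: 317, 364. Column totals: 248, 361, 72. Grand total N = 681.
Expected counts (row total × column total / N):
  Drug, Success: 317×248/681 = 115.4420
  Drug, Partial: 317×361/681 = 168.0426
  Drug, Failure: 317×72/681 = 33.5154
  Placebo, Success: 364×248/681 = 132.5580
  Placebo, Partial: 364×361/681 = 192.9574
  Placebo, Failure: 364×72/681 = 38.4846
Contributions (O − E)²/E:
  (62 − 115.4420)²/115.4420 = 24.7401
  (208 − 168.0426)²/168.0426 = 9.5011
  (47 − 33.5154)²/33.5154 = 5.4254
  (186 − 132.5580)²/132.5580 = 21.5456
  (153 − 192.9574)²/192.9574 = 8.2743
  (25 − 38.4846)²/38.4846 = 4.7249
χ² = 24.7401 + 9.5011 + 5.4254 + 21.5456 + 8.2743 + 4.7249 = 74.21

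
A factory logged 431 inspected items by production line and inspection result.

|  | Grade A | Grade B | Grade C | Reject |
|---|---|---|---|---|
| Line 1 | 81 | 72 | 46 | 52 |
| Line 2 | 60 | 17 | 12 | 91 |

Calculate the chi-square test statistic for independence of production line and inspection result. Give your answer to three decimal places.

57.549

Row totals: 251, 180. Column totals: 141, 89, 58, 143. Grand total N = 431.
Expected counts (row total × column total / N):
  Line 1, Grade A: 251×141/431 = 82.1137
  Line 1, Grade B: 251×89/431 = 51.8306
  Line 1, Grade C: 251×58/431 = 33.7773
  Line 1, Reject: 251×143/431 = 83.2784
  Line 2, Grade A: 180×141/431 = 58.8863
  Line 2, Grade B: 180×89/431 = 37.1694
  Line 2, Grade C: 180×58/431 = 24.2227
  Line 2, Reject: 180×143/431 = 59.7216
Contributions (O − E)²/E:
  (81 − 82.1137)²/82.1137 = 0.0151
  (72 − 51.8306)²/51.8306 = 7.8487
  (46 − 33.7773)²/33.7773 = 4.4229
  (52 − 83.2784)²/83.2784 = 11.7478
  (60 − 58.8863)²/58.8863 = 0.0211
  (17 − 37.1694)²/37.1694 = 10.9446
  (12 − 24.2227)²/24.2227 = 6.1675
  (91 − 59.7216)²/59.7216 = 16.3816
χ² = 0.0151 + 7.8487 + 4.4229 + 11.7478 + 0.0211 + 10.9446 + 6.1675 + 16.3816 = 57.549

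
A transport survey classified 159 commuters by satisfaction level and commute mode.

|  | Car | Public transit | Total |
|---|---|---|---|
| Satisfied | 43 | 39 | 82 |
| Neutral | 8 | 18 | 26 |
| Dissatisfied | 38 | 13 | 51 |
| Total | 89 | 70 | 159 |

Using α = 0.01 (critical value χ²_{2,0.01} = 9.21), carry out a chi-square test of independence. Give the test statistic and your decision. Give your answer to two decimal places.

Grand total N = 159.
Expected counts (row total × column total / N):
  Satisfied, Car: 82×89/159 = 45.899
  Satisfied, Public transit: 82×70/159 = 36.101
  Neutral, Car: 26×89/159 = 14.553
  Neutral, Public transit: 26×70/159 = 11.447
  Dissatisfied, Car: 51×89/159 = 28.547
  Dissatisfied, Public transit: 51×70/159 = 22.453
Contributions (O − E)²/E:
  (43 − 45.899)²/45.899 = 0.1831
  (39 − 36.101)²/36.101 = 0.2328
  (8 − 14.553)²/14.553 = 2.9507
  (18 − 11.447)²/11.447 = 3.7514
  (38 − 28.547)²/28.547 = 3.1302
  (13 − 22.453)²/22.453 = 3.9798
χ² = 0.1831 + 0.2328 + 2.9507 + 3.7514 + 3.1302 + 3.9798 = 14.23
df = (3−1)(2−1) = 2. Since 14.23 > 9.21, reject the null hypothesis of independence at α = 0.01.

14.23; reject H₀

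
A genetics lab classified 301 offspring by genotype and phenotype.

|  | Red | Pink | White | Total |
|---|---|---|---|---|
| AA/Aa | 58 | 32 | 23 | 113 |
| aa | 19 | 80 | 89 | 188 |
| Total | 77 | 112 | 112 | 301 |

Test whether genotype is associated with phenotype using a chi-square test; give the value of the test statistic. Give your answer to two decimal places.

64.54

Grand total N = 301.
Expected counts (row total × column total / N):
  AA/Aa, Red: 113×77/301 = 28.907
  AA/Aa, Pink: 113×112/301 = 42.047
  AA/Aa, White: 113×112/301 = 42.047
  aa, Red: 188×77/301 = 48.093
  aa, Pink: 188×112/301 = 69.953
  aa, White: 188×112/301 = 69.953
Contributions (O − E)²/E:
  (58 − 28.907)²/28.907 = 29.2802
  (32 − 42.047)²/42.047 = 2.4007
  (23 − 42.047)²/42.047 = 8.6282
  (19 − 48.093)²/48.093 = 17.5993
  (80 − 69.953)²/69.953 = 1.4430
  (89 − 69.953)²/69.953 = 5.1862
χ² = 29.2802 + 2.4007 + 8.6282 + 17.5993 + 1.4430 + 5.1862 = 64.54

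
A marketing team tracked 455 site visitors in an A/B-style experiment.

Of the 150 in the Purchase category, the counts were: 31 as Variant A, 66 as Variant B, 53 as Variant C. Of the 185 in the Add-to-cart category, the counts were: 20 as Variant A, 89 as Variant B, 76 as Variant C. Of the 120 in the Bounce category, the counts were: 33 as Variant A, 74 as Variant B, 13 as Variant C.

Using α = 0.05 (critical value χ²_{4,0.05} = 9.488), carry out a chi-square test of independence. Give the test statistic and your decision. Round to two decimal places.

38.57; reject H₀

Row totals: 150, 185, 120. Column totals: 84, 229, 142. Grand total N = 455.
Expected counts (row total × column total / N):
  Purchase, Variant A: 150×84/455 = 27.692
  Purchase, Variant B: 150×229/455 = 75.495
  Purchase, Variant C: 150×142/455 = 46.813
  Add-to-cart, Variant A: 185×84/455 = 34.154
  Add-to-cart, Variant B: 185×229/455 = 93.110
  Add-to-cart, Variant C: 185×142/455 = 57.736
  Bounce, Variant A: 120×84/455 = 22.154
  Bounce, Variant B: 120×229/455 = 60.396
  Bounce, Variant C: 120×142/455 = 37.451
Contributions (O − E)²/E:
  (31 − 27.692)²/27.692 = 0.3952
  (66 − 75.495)²/75.495 = 1.1942
  (53 − 46.813)²/46.813 = 0.8177
  (20 − 34.154)²/34.154 = 5.8657
  (89 − 93.110)²/93.110 = 0.1814
  (76 − 57.736)²/57.736 = 5.7776
  (33 − 22.154)²/22.154 = 5.3099
  (74 − 60.396)²/60.396 = 3.0643
  (13 − 37.451)²/37.451 = 15.9636
χ² = 0.3952 + 1.1942 + 0.8177 + 5.8657 + 0.1814 + 5.7776 + 5.3099 + 3.0643 + 15.9636 = 38.57
df = (3−1)(3−1) = 4. Since 38.57 > 9.488, reject the null hypothesis of independence at α = 0.05.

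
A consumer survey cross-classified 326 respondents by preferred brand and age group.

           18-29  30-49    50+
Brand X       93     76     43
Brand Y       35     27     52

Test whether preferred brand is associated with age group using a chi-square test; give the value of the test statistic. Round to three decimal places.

Row totals: 212, 114. Column totals: 128, 103, 95. Grand total N = 326.
Expected counts (row total × column total / N):
  Brand X, 18-29: 212×128/326 = 83.23926
  Brand X, 30-49: 212×103/326 = 66.98160
  Brand X, 50+: 212×95/326 = 61.77914
  Brand Y, 18-29: 114×128/326 = 44.76074
  Brand Y, 30-49: 114×103/326 = 36.01840
  Brand Y, 50+: 114×95/326 = 33.22086
Contributions (O − E)²/E:
  (93 − 83.23926)²/83.23926 = 1.1446
  (76 − 66.98160)²/66.98160 = 1.2142
  (43 − 61.77914)²/61.77914 = 5.7083
  (35 − 44.76074)²/44.76074 = 2.1285
  (27 − 36.01840)²/36.01840 = 2.2581
  (52 − 33.22086)²/33.22086 = 10.6155
χ² = 1.1446 + 1.2142 + 5.7083 + 2.1285 + 2.2581 + 10.6155 = 23.069

23.069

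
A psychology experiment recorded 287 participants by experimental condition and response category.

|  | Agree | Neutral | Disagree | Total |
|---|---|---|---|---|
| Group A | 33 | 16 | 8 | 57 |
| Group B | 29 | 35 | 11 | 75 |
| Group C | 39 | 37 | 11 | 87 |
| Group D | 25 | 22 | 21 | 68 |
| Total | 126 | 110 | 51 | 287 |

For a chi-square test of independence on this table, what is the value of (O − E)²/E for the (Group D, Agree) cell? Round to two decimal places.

0.79

Row total (Group D) = 68; column total (Agree) = 126; N = 287.
Expected count E = 68 × 126 / 287 = 29.854.
Contribution = (O − E)²/E = (25 − 29.854)² / 29.854 = 0.79.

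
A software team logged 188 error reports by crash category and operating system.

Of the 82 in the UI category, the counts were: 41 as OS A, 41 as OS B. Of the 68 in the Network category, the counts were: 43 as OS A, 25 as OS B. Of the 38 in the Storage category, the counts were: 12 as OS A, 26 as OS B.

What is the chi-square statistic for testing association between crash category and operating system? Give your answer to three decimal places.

Row totals: 82, 68, 38. Column totals: 96, 92. Grand total N = 188.
Expected counts (row total × column total / N):
  UI, OS A: 82×96/188 = 41.8723
  UI, OS B: 82×92/188 = 40.1277
  Network, OS A: 68×96/188 = 34.7234
  Network, OS B: 68×92/188 = 33.2766
  Storage, OS A: 38×96/188 = 19.4043
  Storage, OS B: 38×92/188 = 18.5957
Contributions (O − E)²/E:
  (41 − 41.8723)²/41.8723 = 0.0182
  (41 − 40.1277)²/40.1277 = 0.0190
  (43 − 34.7234)²/34.7234 = 1.9728
  (25 − 33.2766)²/33.2766 = 2.0586
  (12 − 19.4043)²/19.4043 = 2.8253
  (26 − 18.5957)²/18.5957 = 2.9482
χ² = 0.0182 + 0.0190 + 1.9728 + 2.0586 + 2.8253 + 2.9482 = 9.842

9.842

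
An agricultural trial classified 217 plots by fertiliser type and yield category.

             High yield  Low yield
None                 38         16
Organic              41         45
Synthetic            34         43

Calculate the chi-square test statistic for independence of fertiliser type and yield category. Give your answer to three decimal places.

Row totals: 54, 86, 77. Column totals: 113, 104. Grand total N = 217.
Expected counts (row total × column total / N):
  None, High yield: 54×113/217 = 28.1198
  None, Low yield: 54×104/217 = 25.8802
  Organic, High yield: 86×113/217 = 44.7834
  Organic, Low yield: 86×104/217 = 41.2166
  Synthetic, High yield: 77×113/217 = 40.0968
  Synthetic, Low yield: 77×104/217 = 36.9032
Contributions (O − E)²/E:
  (38 − 28.1198)²/28.1198 = 3.4715
  (16 − 25.8802)²/25.8802 = 3.7719
  (41 − 44.7834)²/44.7834 = 0.3196
  (45 − 41.2166)²/41.2166 = 0.3473
  (34 − 40.0968)²/40.0968 = 0.9270
  (43 − 36.9032)²/36.9032 = 1.0073
χ² = 3.4715 + 3.7719 + 0.3196 + 0.3473 + 0.9270 + 1.0073 = 9.845

9.845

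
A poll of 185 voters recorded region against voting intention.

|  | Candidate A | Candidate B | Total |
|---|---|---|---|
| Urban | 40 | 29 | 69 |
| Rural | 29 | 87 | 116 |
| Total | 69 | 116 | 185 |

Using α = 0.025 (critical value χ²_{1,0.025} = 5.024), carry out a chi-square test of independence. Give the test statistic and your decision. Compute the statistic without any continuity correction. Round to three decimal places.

20.111; reject H₀

Grand total N = 185.
Expected counts (row total × column total / N):
  Urban, Candidate A: 69×69/185 = 25.7351
  Urban, Candidate B: 69×116/185 = 43.2649
  Rural, Candidate A: 116×69/185 = 43.2649
  Rural, Candidate B: 116×116/185 = 72.7351
Contributions (O − E)²/E:
  (40 − 25.7351)²/25.7351 = 7.9070
  (29 − 43.2649)²/43.2649 = 4.7033
  (29 − 43.2649)²/43.2649 = 4.7033
  (87 − 72.7351)²/72.7351 = 2.7977
χ² = 7.9070 + 4.7033 + 4.7033 + 2.7977 = 20.111
df = (2−1)(2−1) = 1. Since 20.111 > 5.024, reject the null hypothesis of independence at α = 0.025.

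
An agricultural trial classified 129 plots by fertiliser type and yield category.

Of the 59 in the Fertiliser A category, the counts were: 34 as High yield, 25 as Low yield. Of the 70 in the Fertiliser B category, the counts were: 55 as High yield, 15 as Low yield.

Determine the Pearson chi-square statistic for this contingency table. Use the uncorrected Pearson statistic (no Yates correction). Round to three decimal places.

6.565

Row totals: 59, 70. Column totals: 89, 40. Grand total N = 129.
Expected counts (row total × column total / N):
  Fertiliser A, High yield: 59×89/129 = 40.7054
  Fertiliser A, Low yield: 59×40/129 = 18.2946
  Fertiliser B, High yield: 70×89/129 = 48.2946
  Fertiliser B, Low yield: 70×40/129 = 21.7054
Contributions (O − E)²/E:
  (34 − 40.7054)²/40.7054 = 1.1046
  (25 − 18.2946)²/18.2946 = 2.4577
  (55 − 48.2946)²/48.2946 = 0.9310
  (15 − 21.7054)²/21.7054 = 2.0715
χ² = 1.1046 + 2.4577 + 0.9310 + 2.0715 = 6.565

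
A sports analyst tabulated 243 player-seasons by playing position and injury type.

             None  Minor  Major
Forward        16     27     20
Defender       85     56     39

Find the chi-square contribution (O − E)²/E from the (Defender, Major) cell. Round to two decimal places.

0.51

Row total (Defender) = 180; column total (Major) = 59; N = 243.
Expected count E = 180 × 59 / 243 = 43.704.
Contribution = (O − E)²/E = (39 − 43.704)² / 43.704 = 0.51.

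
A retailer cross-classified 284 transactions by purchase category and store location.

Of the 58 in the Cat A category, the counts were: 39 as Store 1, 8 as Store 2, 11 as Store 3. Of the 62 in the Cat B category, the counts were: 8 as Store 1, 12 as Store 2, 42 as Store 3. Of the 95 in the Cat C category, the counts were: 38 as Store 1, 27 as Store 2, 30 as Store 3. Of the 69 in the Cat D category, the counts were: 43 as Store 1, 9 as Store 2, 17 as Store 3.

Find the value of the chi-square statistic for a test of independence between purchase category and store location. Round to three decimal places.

57.429

Row totals: 58, 62, 95, 69. Column totals: 128, 56, 100. Grand total N = 284.
Expected counts (row total × column total / N):
  Cat A, Store 1: 58×128/284 = 26.1408
  Cat A, Store 2: 58×56/284 = 11.4366
  Cat A, Store 3: 58×100/284 = 20.4225
  Cat B, Store 1: 62×128/284 = 27.9437
  Cat B, Store 2: 62×56/284 = 12.2254
  Cat B, Store 3: 62×100/284 = 21.8310
  Cat C, Store 1: 95×128/284 = 42.8169
  Cat C, Store 2: 95×56/284 = 18.7324
  Cat C, Store 3: 95×100/284 = 33.4507
  Cat D, Store 1: 69×128/284 = 31.0986
  Cat D, Store 2: 69×56/284 = 13.6056
  Cat D, Store 3: 69×100/284 = 24.2958
Contributions (O − E)²/E:
  (39 − 26.1408)²/26.1408 = 6.3257
  (8 − 11.4366)²/11.4366 = 1.0327
  (11 − 20.4225)²/20.4225 = 4.3473
  (8 − 27.9437)²/27.9437 = 14.2340
  (12 − 12.2254)²/12.2254 = 0.0042
  (42 − 21.8310)²/21.8310 = 18.6335
  (38 − 42.8169)²/42.8169 = 0.5419
  (27 − 18.7324)²/18.7324 = 3.6489
  (30 − 33.4507)²/33.4507 = 0.3560
  (43 − 31.0986)²/31.0986 = 4.5547
  (9 − 13.6056)²/13.6056 = 1.5590
  (17 − 24.2958)²/24.2958 = 2.1909
χ² = 6.3257 + 1.0327 + 4.3473 + 14.2340 + 0.0042 + 18.6335 + 0.5419 + 3.6489 + 0.3560 + 4.5547 + 1.5590 + 2.1909 = 57.429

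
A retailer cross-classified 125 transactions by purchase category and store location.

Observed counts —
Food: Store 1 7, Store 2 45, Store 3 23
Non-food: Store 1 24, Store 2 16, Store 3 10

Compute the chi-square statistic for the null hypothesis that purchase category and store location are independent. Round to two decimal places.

Row totals: 75, 50. Column totals: 31, 61, 33. Grand total N = 125.
Expected counts (row total × column total / N):
  Food, Store 1: 75×31/125 = 18.600
  Food, Store 2: 75×61/125 = 36.600
  Food, Store 3: 75×33/125 = 19.800
  Non-food, Store 1: 50×31/125 = 12.400
  Non-food, Store 2: 50×61/125 = 24.400
  Non-food, Store 3: 50×33/125 = 13.200
Contributions (O − E)²/E:
  (7 − 18.600)²/18.600 = 7.2344
  (45 − 36.600)²/36.600 = 1.9279
  (23 − 19.800)²/19.800 = 0.5172
  (24 − 12.400)²/12.400 = 10.8516
  (16 − 24.400)²/24.400 = 2.8918
  (10 − 13.200)²/13.200 = 0.7758
χ² = 7.2344 + 1.9279 + 0.5172 + 10.8516 + 2.8918 + 0.7758 = 24.20

24.20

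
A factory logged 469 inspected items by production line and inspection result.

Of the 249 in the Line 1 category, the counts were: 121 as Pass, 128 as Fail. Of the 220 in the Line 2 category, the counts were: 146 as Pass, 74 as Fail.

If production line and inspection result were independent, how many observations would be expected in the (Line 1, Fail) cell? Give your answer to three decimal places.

Row total (Line 1) = 249; column total (Fail) = 202; grand total N = 469.
Expected count = (row total × column total) / N = 249 × 202 / 469 = 107.245.

107.245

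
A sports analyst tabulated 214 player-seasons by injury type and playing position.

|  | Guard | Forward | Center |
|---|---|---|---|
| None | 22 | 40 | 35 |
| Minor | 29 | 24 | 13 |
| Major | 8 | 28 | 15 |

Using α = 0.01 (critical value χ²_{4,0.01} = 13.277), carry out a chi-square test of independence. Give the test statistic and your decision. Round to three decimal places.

Row totals: 97, 66, 51. Column totals: 59, 92, 63. Grand total N = 214.
Expected counts (row total × column total / N):
  None, Guard: 97×59/214 = 26.74299
  None, Forward: 97×92/214 = 41.70093
  None, Center: 97×63/214 = 28.55607
  Minor, Guard: 66×59/214 = 18.19626
  Minor, Forward: 66×92/214 = 28.37383
  Minor, Center: 66×63/214 = 19.42991
  Major, Guard: 51×59/214 = 14.06075
  Major, Forward: 51×92/214 = 21.92523
  Major, Center: 51×63/214 = 15.01402
Contributions (O − E)²/E:
  (22 − 26.74299)²/26.74299 = 0.8412
  (40 − 41.70093)²/41.70093 = 0.0694
  (35 − 28.55607)²/28.55607 = 1.4541
  (29 − 18.19626)²/18.19626 = 6.4145
  (24 − 28.37383)²/28.37383 = 0.6742
  (13 − 19.42991)²/19.42991 = 2.1278
  (8 − 14.06075)²/14.06075 = 2.6124
  (28 − 21.92523)²/21.92523 = 1.6831
  (15 − 15.01402)²/15.01402 = 0.0000
χ² = 0.8412 + 0.0694 + 1.4541 + 6.4145 + 0.6742 + 2.1278 + 2.6124 + 1.6831 + 0.0000 = 15.877
df = (3−1)(3−1) = 4. Since 15.877 > 13.277, reject the null hypothesis of independence at α = 0.01.

15.877; reject H₀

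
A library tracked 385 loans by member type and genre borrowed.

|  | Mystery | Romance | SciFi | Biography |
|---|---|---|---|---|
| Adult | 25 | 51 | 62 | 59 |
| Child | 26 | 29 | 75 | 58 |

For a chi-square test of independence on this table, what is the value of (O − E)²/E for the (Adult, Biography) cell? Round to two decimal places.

Row total (Adult) = 197; column total (Biography) = 117; N = 385.
Expected count E = 197 × 117 / 385 = 59.868.
Contribution = (O − E)²/E = (59 − 59.868)² / 59.868 = 0.01.

0.01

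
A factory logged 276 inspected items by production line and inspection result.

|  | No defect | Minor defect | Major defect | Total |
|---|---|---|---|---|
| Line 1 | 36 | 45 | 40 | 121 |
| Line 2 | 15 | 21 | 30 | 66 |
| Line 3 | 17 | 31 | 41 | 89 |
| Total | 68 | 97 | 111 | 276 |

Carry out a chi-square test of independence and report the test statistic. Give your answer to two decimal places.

Grand total N = 276.
Expected counts (row total × column total / N):
  Line 1, No defect: 121×68/276 = 29.812
  Line 1, Minor defect: 121×97/276 = 42.525
  Line 1, Major defect: 121×111/276 = 48.663
  Line 2, No defect: 66×68/276 = 16.261
  Line 2, Minor defect: 66×97/276 = 23.196
  Line 2, Major defect: 66×111/276 = 26.543
  Line 3, No defect: 89×68/276 = 21.928
  Line 3, Minor defect: 89×97/276 = 31.279
  Line 3, Major defect: 89×111/276 = 35.793
Contributions (O − E)²/E:
  (36 − 29.812)²/29.812 = 1.2844
  (45 − 42.525)²/42.525 = 0.1440
  (40 − 48.663)²/48.663 = 1.5422
  (15 − 16.261)²/16.261 = 0.0978
  (21 − 23.196)²/23.196 = 0.2079
  (30 − 26.543)²/26.543 = 0.4502
  (17 − 21.928)²/21.928 = 1.1075
  (31 − 31.279)²/31.279 = 0.0025
  (41 − 35.793)²/35.793 = 0.7575
χ² = 1.2844 + 0.1440 + 1.5422 + 0.0978 + 0.2079 + 0.4502 + 1.1075 + 0.0025 + 0.7575 = 5.59

5.59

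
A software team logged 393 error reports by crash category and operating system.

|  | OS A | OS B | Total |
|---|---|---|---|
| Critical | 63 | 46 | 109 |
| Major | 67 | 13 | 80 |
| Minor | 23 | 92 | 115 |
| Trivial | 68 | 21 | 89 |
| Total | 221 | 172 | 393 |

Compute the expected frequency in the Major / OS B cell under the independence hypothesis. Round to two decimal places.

Row total (Major) = 80; column total (OS B) = 172; grand total N = 393.
Expected count = (row total × column total) / N = 80 × 172 / 393 = 35.01.

35.01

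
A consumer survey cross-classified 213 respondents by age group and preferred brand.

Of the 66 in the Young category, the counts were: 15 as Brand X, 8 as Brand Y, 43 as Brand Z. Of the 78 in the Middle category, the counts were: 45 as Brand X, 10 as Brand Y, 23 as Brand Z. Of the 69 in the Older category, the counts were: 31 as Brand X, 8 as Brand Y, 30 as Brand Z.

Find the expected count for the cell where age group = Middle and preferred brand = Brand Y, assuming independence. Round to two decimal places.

9.52

Row total (Middle) = 78; column total (Brand Y) = 26; grand total N = 213.
Expected count = (row total × column total) / N = 78 × 26 / 213 = 9.52.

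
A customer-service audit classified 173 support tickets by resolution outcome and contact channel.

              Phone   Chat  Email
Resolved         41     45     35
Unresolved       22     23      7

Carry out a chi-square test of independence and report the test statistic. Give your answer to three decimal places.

Row totals: 121, 52. Column totals: 63, 68, 42. Grand total N = 173.
Expected counts (row total × column total / N):
  Resolved, Phone: 121×63/173 = 44.0636
  Resolved, Chat: 121×68/173 = 47.5607
  Resolved, Email: 121×42/173 = 29.3757
  Unresolved, Phone: 52×63/173 = 18.9364
  Unresolved, Chat: 52×68/173 = 20.4393
  Unresolved, Email: 52×42/173 = 12.6243
Contributions (O − E)²/E:
  (41 − 44.0636)²/44.0636 = 0.2130
  (45 − 47.5607)²/47.5607 = 0.1379
  (35 − 29.3757)²/29.3757 = 1.0768
  (22 − 18.9364)²/18.9364 = 0.4956
  (23 − 20.4393)²/20.4393 = 0.3208
  (7 − 12.6243)²/12.6243 = 2.5057
χ² = 0.2130 + 0.1379 + 1.0768 + 0.4956 + 0.3208 + 2.5057 = 4.750

4.750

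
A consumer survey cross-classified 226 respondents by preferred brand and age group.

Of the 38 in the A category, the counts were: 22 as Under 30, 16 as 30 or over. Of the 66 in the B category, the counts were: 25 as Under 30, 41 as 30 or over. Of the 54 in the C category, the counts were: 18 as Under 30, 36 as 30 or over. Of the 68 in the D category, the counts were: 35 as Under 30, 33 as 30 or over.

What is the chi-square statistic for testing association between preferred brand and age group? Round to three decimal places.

8.000

Row totals: 38, 66, 54, 68. Column totals: 100, 126. Grand total N = 226.
Expected counts (row total × column total / N):
  A, Under 30: 38×100/226 = 16.8142
  A, 30 or over: 38×126/226 = 21.1858
  B, Under 30: 66×100/226 = 29.2035
  B, 30 or over: 66×126/226 = 36.7965
  C, Under 30: 54×100/226 = 23.8938
  C, 30 or over: 54×126/226 = 30.1062
  D, Under 30: 68×100/226 = 30.0885
  D, 30 or over: 68×126/226 = 37.9115
Contributions (O − E)²/E:
  (22 − 16.8142)²/16.8142 = 1.5994
  (16 − 21.1858)²/21.1858 = 1.2694
  (25 − 29.2035)²/29.2035 = 0.6050
  (41 − 36.7965)²/36.7965 = 0.4802
  (18 − 23.8938)²/23.8938 = 1.4538
  (36 − 30.1062)²/30.1062 = 1.1538
  (35 − 30.0885)²/30.0885 = 0.8017
  (33 − 37.9115)²/37.9115 = 0.6363
χ² = 1.5994 + 1.2694 + 0.6050 + 0.4802 + 1.4538 + 1.1538 + 0.8017 + 0.6363 = 8.000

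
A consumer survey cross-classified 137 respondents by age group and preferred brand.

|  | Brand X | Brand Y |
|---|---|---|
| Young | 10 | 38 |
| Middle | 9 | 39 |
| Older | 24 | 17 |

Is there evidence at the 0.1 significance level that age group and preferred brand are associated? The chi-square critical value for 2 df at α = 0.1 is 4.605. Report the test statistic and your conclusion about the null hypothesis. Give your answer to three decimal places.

Row totals: 48, 48, 41. Column totals: 43, 94. Grand total N = 137.
Expected counts (row total × column total / N):
  Young, Brand X: 48×43/137 = 15.0657
  Young, Brand Y: 48×94/137 = 32.9343
  Middle, Brand X: 48×43/137 = 15.0657
  Middle, Brand Y: 48×94/137 = 32.9343
  Older, Brand X: 41×43/137 = 12.8686
  Older, Brand Y: 41×94/137 = 28.1314
Contributions (O − E)²/E:
  (10 − 15.0657)²/15.0657 = 1.7033
  (38 − 32.9343)²/32.9343 = 0.7792
  (9 − 15.0657)²/15.0657 = 2.4422
  (39 − 32.9343)²/32.9343 = 1.1172
  (24 − 12.8686)²/12.8686 = 9.6287
  (17 − 28.1314)²/28.1314 = 4.4046
χ² = 1.7033 + 0.7792 + 2.4422 + 1.1172 + 9.6287 + 4.4046 = 20.075
df = (3−1)(2−1) = 2. Since 20.075 > 4.605, reject the null hypothesis of independence at α = 0.1.

20.075; reject H₀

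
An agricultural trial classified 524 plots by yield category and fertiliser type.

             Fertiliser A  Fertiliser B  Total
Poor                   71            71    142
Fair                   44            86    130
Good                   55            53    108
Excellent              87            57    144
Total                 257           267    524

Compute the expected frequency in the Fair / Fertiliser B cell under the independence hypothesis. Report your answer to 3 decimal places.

Row total (Fair) = 130; column total (Fertiliser B) = 267; grand total N = 524.
Expected count = (row total × column total) / N = 130 × 267 / 524 = 66.240.

66.240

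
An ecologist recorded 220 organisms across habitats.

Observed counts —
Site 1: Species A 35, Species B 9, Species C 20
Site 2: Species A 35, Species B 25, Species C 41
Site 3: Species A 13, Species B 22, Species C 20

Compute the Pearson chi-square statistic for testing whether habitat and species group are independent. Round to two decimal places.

16.81

Row totals: 64, 101, 55. Column totals: 83, 56, 81. Grand total N = 220.
Expected counts (row total × column total / N):
  Site 1, Species A: 64×83/220 = 24.1455
  Site 1, Species B: 64×56/220 = 16.2909
  Site 1, Species C: 64×81/220 = 23.5636
  Site 2, Species A: 101×83/220 = 38.1045
  Site 2, Species B: 101×56/220 = 25.7091
  Site 2, Species C: 101×81/220 = 37.1864
  Site 3, Species A: 55×83/220 = 20.7500
  Site 3, Species B: 55×56/220 = 14.0000
  Site 3, Species C: 55×81/220 = 20.2500
Contributions (O − E)²/E:
  (35 − 24.1455)²/24.1455 = 4.8796
  (9 − 16.2909)²/16.2909 = 3.2630
  (20 − 23.5636)²/23.5636 = 0.5389
  (35 − 38.1045)²/38.1045 = 0.2529
  (25 − 25.7091)²/25.7091 = 0.0196
  (41 − 37.1864)²/37.1864 = 0.3911
  (13 − 20.7500)²/20.7500 = 2.8946
  (22 − 14.0000)²/14.0000 = 4.5714
  (20 − 20.2500)²/20.2500 = 0.0031
χ² = 4.8796 + 3.2630 + 0.5389 + 0.2529 + 0.0196 + 0.3911 + 2.8946 + 4.5714 + 0.0031 = 16.81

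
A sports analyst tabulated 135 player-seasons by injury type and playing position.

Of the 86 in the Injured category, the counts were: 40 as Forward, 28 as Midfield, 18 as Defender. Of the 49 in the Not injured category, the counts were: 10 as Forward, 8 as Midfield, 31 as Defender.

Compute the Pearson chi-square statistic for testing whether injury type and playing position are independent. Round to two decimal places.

24.24

Row totals: 86, 49. Column totals: 50, 36, 49. Grand total N = 135.
Expected counts (row total × column total / N):
  Injured, Forward: 86×50/135 = 31.852
  Injured, Midfield: 86×36/135 = 22.933
  Injured, Defender: 86×49/135 = 31.215
  Not injured, Forward: 49×50/135 = 18.148
  Not injured, Midfield: 49×36/135 = 13.067
  Not injured, Defender: 49×49/135 = 17.785
Contributions (O − E)²/E:
  (40 − 31.852)²/31.852 = 2.0843
  (28 − 22.933)²/22.933 = 1.1195
  (18 − 31.215)²/31.215 = 5.5946
  (10 − 18.148)²/18.148 = 3.6582
  (8 − 13.067)²/13.067 = 1.9648
  (31 − 17.785)²/17.785 = 9.8193
χ² = 2.0843 + 1.1195 + 5.5946 + 3.6582 + 1.9648 + 9.8193 = 24.24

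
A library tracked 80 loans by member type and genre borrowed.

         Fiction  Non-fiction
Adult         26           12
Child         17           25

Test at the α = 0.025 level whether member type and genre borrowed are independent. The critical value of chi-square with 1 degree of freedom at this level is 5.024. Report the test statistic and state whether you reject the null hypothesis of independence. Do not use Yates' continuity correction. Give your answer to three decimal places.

Row totals: 38, 42. Column totals: 43, 37. Grand total N = 80.
Expected counts (row total × column total / N):
  Adult, Fiction: 38×43/80 = 20.4250
  Adult, Non-fiction: 38×37/80 = 17.5750
  Child, Fiction: 42×43/80 = 22.5750
  Child, Non-fiction: 42×37/80 = 19.4250
Contributions (O − E)²/E:
  (26 − 20.4250)²/20.4250 = 1.5217
  (12 − 17.5750)²/17.5750 = 1.7685
  (17 − 22.5750)²/22.5750 = 1.3768
  (25 − 19.4250)²/19.4250 = 1.6000
χ² = 1.5217 + 1.7685 + 1.3768 + 1.6000 = 6.267
df = (2−1)(2−1) = 1. Since 6.267 > 5.024, reject the null hypothesis of independence at α = 0.025.

6.267; reject H₀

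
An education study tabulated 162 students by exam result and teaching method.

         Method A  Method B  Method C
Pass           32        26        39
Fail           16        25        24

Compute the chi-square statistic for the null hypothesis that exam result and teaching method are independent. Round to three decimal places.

2.709

Row totals: 97, 65. Column totals: 48, 51, 63. Grand total N = 162.
Expected counts (row total × column total / N):
  Pass, Method A: 97×48/162 = 28.7407
  Pass, Method B: 97×51/162 = 30.5370
  Pass, Method C: 97×63/162 = 37.7222
  Fail, Method A: 65×48/162 = 19.2593
  Fail, Method B: 65×51/162 = 20.4630
  Fail, Method C: 65×63/162 = 25.2778
Contributions (O − E)²/E:
  (32 − 28.7407)²/28.7407 = 0.3696
  (26 − 30.5370)²/30.5370 = 0.6741
  (39 − 37.7222)²/37.7222 = 0.0433
  (16 − 19.2593)²/19.2593 = 0.5516
  (25 − 20.4630)²/20.4630 = 1.0059
  (24 − 25.2778)²/25.2778 = 0.0646
χ² = 0.3696 + 0.6741 + 0.0433 + 0.5516 + 1.0059 + 0.0646 = 2.709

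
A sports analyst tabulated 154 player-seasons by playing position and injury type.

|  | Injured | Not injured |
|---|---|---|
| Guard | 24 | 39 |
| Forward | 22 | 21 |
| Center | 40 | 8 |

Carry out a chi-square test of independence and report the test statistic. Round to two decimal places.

Row totals: 63, 43, 48. Column totals: 86, 68. Grand total N = 154.
Expected counts (row total × column total / N):
  Guard, Injured: 63×86/154 = 35.182
  Guard, Not injured: 63×68/154 = 27.818
  Forward, Injured: 43×86/154 = 24.013
  Forward, Not injured: 43×68/154 = 18.987
  Center, Injured: 48×86/154 = 26.805
  Center, Not injured: 48×68/154 = 21.195
Contributions (O − E)²/E:
  (24 − 35.182)²/35.182 = 3.5540
  (39 − 27.818)²/27.818 = 4.4948
  (22 − 24.013)²/24.013 = 0.1687
  (21 − 18.987)²/18.987 = 0.2134
  (40 − 26.805)²/26.805 = 6.4954
  (8 − 21.195)²/21.195 = 8.2146
χ² = 3.5540 + 4.4948 + 0.1687 + 0.2134 + 6.4954 + 8.2146 = 23.14

23.14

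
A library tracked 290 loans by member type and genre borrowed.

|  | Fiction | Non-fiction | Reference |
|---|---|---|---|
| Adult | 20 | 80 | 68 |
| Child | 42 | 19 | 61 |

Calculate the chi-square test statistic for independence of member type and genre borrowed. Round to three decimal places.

Row totals: 168, 122. Column totals: 62, 99, 129. Grand total N = 290.
Expected counts (row total × column total / N):
  Adult, Fiction: 168×62/290 = 35.9172
  Adult, Non-fiction: 168×99/290 = 57.3517
  Adult, Reference: 168×129/290 = 74.7310
  Child, Fiction: 122×62/290 = 26.0828
  Child, Non-fiction: 122×99/290 = 41.6483
  Child, Reference: 122×129/290 = 54.2690
Contributions (O − E)²/E:
  (20 − 35.9172)²/35.9172 = 7.0539
  (80 − 57.3517)²/57.3517 = 8.9439
  (68 − 74.7310)²/74.7310 = 0.6063
  (42 − 26.0828)²/26.0828 = 9.7136
  (19 − 41.6483)²/41.6483 = 12.3161
  (61 − 54.2690)²/54.2690 = 0.8348
χ² = 7.0539 + 8.9439 + 0.6063 + 9.7136 + 12.3161 + 0.8348 = 39.469

39.469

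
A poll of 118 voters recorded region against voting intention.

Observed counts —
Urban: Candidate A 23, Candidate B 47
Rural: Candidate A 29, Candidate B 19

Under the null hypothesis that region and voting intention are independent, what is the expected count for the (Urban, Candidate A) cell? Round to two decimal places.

Row total (Urban) = 70; column total (Candidate A) = 52; grand total N = 118.
Expected count = (row total × column total) / N = 70 × 52 / 118 = 30.85.

30.85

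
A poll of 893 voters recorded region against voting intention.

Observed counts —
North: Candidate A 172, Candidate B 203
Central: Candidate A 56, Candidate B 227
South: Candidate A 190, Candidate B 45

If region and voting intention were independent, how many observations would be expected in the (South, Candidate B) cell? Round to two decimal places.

Row total (South) = 235; column total (Candidate B) = 475; grand total N = 893.
Expected count = (row total × column total) / N = 235 × 475 / 893 = 125.00.

125.00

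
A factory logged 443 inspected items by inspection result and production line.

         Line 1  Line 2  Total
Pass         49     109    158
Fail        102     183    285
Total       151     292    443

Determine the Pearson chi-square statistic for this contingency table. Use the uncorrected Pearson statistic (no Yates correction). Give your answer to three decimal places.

Grand total N = 443.
Expected counts (row total × column total / N):
  Pass, Line 1: 158×151/443 = 53.8555
  Pass, Line 2: 158×292/443 = 104.1445
  Fail, Line 1: 285×151/443 = 97.1445
  Fail, Line 2: 285×292/443 = 187.8555
Contributions (O − E)²/E:
  (49 − 53.8555)²/53.8555 = 0.4378
  (109 − 104.1445)²/104.1445 = 0.2264
  (102 − 97.1445)²/97.1445 = 0.2427
  (183 − 187.8555)²/187.8555 = 0.1255
χ² = 0.4378 + 0.2264 + 0.2427 + 0.1255 = 1.032

1.032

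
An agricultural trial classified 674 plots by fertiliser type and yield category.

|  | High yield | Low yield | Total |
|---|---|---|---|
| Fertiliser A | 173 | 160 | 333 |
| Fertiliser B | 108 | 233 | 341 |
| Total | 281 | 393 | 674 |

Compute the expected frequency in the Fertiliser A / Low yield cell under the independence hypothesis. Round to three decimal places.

194.168

Row total (Fertiliser A) = 333; column total (Low yield) = 393; grand total N = 674.
Expected count = (row total × column total) / N = 333 × 393 / 674 = 194.168.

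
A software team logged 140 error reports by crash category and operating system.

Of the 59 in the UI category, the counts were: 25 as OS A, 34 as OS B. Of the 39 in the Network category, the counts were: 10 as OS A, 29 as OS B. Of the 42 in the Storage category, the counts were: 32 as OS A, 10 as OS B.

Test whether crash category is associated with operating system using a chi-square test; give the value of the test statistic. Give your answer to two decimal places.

Row totals: 59, 39, 42. Column totals: 67, 73. Grand total N = 140.
Expected counts (row total × column total / N):
  UI, OS A: 59×67/140 = 28.236
  UI, OS B: 59×73/140 = 30.764
  Network, OS A: 39×67/140 = 18.664
  Network, OS B: 39×73/140 = 20.336
  Storage, OS A: 42×67/140 = 20.100
  Storage, OS B: 42×73/140 = 21.900
Contributions (O − E)²/E:
  (25 − 28.236)²/28.236 = 0.3709
  (34 − 30.764)²/30.764 = 0.3404
  (10 − 18.664)²/18.664 = 4.0219
  (29 − 20.336)²/20.336 = 3.6912
  (32 − 20.100)²/20.100 = 7.0453
  (10 − 21.900)²/21.900 = 6.4662
χ² = 0.3709 + 0.3404 + 4.0219 + 3.6912 + 7.0453 + 6.4662 = 21.94

21.94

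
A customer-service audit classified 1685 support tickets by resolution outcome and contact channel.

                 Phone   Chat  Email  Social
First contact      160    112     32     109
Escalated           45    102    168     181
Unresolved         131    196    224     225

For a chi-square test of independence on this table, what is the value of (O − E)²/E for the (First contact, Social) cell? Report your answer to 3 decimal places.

2.351

Row total (First contact) = 413; column total (Social) = 515; N = 1685.
Expected count E = 413 × 515 / 1685 = 126.2285.
Contribution = (O − E)²/E = (109 − 126.2285)² / 126.2285 = 2.351.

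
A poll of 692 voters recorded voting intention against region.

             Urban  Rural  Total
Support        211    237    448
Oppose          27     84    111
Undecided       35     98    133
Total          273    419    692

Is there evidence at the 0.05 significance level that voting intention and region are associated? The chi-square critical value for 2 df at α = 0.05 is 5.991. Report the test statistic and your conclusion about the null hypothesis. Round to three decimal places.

Grand total N = 692.
Expected counts (row total × column total / N):
  Support, Urban: 448×273/692 = 176.73988
  Support, Rural: 448×419/692 = 271.26012
  Oppose, Urban: 111×273/692 = 43.79046
  Oppose, Rural: 111×419/692 = 67.20954
  Undecided, Urban: 133×273/692 = 52.46965
  Undecided, Rural: 133×419/692 = 80.53035
Contributions (O − E)²/E:
  (211 − 176.73988)²/176.73988 = 6.6411
  (237 − 271.26012)²/271.26012 = 4.3270
  (27 − 43.79046)²/43.79046 = 6.4379
  (84 − 67.20954)²/67.20954 = 4.1946
  (35 − 52.46965)²/52.46965 = 5.8165
  (98 − 80.53035)²/80.53035 = 3.7897
χ² = 6.6411 + 4.3270 + 6.4379 + 4.1946 + 5.8165 + 3.7897 = 31.207
df = (3−1)(2−1) = 2. Since 31.207 > 5.991, reject the null hypothesis of independence at α = 0.05.

31.207; reject H₀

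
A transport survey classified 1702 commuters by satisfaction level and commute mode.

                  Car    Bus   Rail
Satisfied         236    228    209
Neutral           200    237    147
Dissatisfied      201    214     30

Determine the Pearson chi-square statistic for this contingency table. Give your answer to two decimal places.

Row totals: 673, 584, 445. Column totals: 637, 679, 386. Grand total N = 1702.
Expected counts (row total × column total / N):
  Satisfied, Car: 673×637/1702 = 251.881
  Satisfied, Bus: 673×679/1702 = 268.488
  Satisfied, Rail: 673×386/1702 = 152.631
  Neutral, Car: 584×637/1702 = 218.571
  Neutral, Bus: 584×679/1702 = 232.982
  Neutral, Rail: 584×386/1702 = 132.447
  Dissatisfied, Car: 445×637/1702 = 166.548
  Dissatisfied, Bus: 445×679/1702 = 177.529
  Dissatisfied, Rail: 445×386/1702 = 100.922
Contributions (O − E)²/E:
  (236 − 251.881)²/251.881 = 1.0013
  (228 − 268.488)²/268.488 = 6.1056
  (209 − 152.631)²/152.631 = 20.8179
  (200 − 218.571)²/218.571 = 1.5779
  (237 − 232.982)²/232.982 = 0.0693
  (147 − 132.447)²/132.447 = 1.5991
  (201 − 166.548)²/166.548 = 7.1267
  (214 − 177.529)²/177.529 = 7.4925
  (30 − 100.922)²/100.922 = 49.8398
χ² = 1.0013 + 6.1056 + 20.8179 + 1.5779 + 0.0693 + 1.5991 + 7.1267 + 7.4925 + 49.8398 = 95.63

95.63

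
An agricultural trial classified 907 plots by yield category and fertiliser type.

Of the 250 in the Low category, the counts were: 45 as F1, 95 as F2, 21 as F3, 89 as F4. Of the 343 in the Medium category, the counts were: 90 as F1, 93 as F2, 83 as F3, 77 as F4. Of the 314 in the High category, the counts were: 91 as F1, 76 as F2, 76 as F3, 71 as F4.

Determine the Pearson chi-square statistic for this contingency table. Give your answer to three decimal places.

51.605

Row totals: 250, 343, 314. Column totals: 226, 264, 180, 237. Grand total N = 907.
Expected counts (row total × column total / N):
  Low, F1: 250×226/907 = 62.29327
  Low, F2: 250×264/907 = 72.76736
  Low, F3: 250×180/907 = 49.61411
  Low, F4: 250×237/907 = 65.32525
  Medium, F1: 343×226/907 = 85.46637
  Medium, F2: 343×264/907 = 99.83682
  Medium, F3: 343×180/907 = 68.07056
  Medium, F4: 343×237/907 = 89.62624
  High, F1: 314×226/907 = 78.24035
  High, F2: 314×264/907 = 91.39581
  High, F3: 314×180/907 = 62.31533
  High, F4: 314×237/907 = 82.04851
Contributions (O − E)²/E:
  (45 − 62.29327)²/62.29327 = 4.8008
  (95 − 72.76736)²/72.76736 = 6.7927
  (21 − 49.61411)²/49.61411 = 16.5027
  (89 − 65.32525)²/65.32525 = 8.5800
  (90 − 85.46637)²/85.46637 = 0.2405
  (93 − 99.83682)²/99.83682 = 0.4682
  (83 − 68.07056)²/68.07056 = 3.2744
  (77 − 89.62624)²/89.62624 = 1.7787
  (91 − 78.24035)²/78.24035 = 2.0809
  (76 − 91.39581)²/91.39581 = 2.5935
  (76 − 62.31533)²/62.31533 = 3.0052
  (71 − 82.04851)²/82.04851 = 1.4878
χ² = 4.8008 + 6.7927 + 16.5027 + 8.5800 + 0.2405 + 0.4682 + 3.2744 + 1.7787 + 2.0809 + 2.5935 + 3.0052 + 1.4878 = 51.605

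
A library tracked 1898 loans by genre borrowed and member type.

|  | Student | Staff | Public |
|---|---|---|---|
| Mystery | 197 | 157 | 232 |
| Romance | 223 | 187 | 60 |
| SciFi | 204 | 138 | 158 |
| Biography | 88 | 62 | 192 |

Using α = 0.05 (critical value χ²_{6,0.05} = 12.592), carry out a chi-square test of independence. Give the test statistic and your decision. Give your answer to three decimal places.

Row totals: 586, 470, 500, 342. Column totals: 712, 544, 642. Grand total N = 1898.
Expected counts (row total × column total / N):
  Mystery, Student: 586×712/1898 = 219.827187
  Mystery, Staff: 586×544/1898 = 167.957850
  Mystery, Public: 586×642/1898 = 198.214963
  Romance, Student: 470×712/1898 = 176.311907
  Romance, Staff: 470×544/1898 = 134.710221
  Romance, Public: 470×642/1898 = 158.977871
  SciFi, Student: 500×712/1898 = 187.565859
  SciFi, Staff: 500×544/1898 = 143.308746
  SciFi, Public: 500×642/1898 = 169.125395
  Biography, Student: 342×712/1898 = 128.295047
  Biography, Staff: 342×544/1898 = 98.023182
  Biography, Public: 342×642/1898 = 115.681770
Contributions (O − E)²/E:
  (197 − 219.827187)²/219.827187 = 2.3704
  (157 − 167.957850)²/167.957850 = 0.7149
  (232 − 198.214963)²/198.214963 = 5.7585
  (223 − 176.311907)²/176.311907 = 12.3632
  (187 − 134.710221)²/134.710221 = 20.2971
  (60 − 158.977871)²/158.977871 = 61.6225
  (204 − 187.565859)²/187.565859 = 1.4399
  (138 − 143.308746)²/143.308746 = 0.1967
  (158 − 169.125395)²/169.125395 = 0.7318
  (88 − 128.295047)²/128.295047 = 12.6559
  (62 − 98.023182)²/98.023182 = 13.2384
  (192 − 115.681770)²/115.681770 = 50.3491
χ² = 2.3704 + 0.7149 + 5.7585 + 12.3632 + 20.2971 + 61.6225 + 1.4399 + 0.1967 + 0.7318 + 12.6559 + 13.2384 + 50.3491 = 181.738
df = (4−1)(3−1) = 6. Since 181.738 > 12.592, reject the null hypothesis of independence at α = 0.05.

181.738; reject H₀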